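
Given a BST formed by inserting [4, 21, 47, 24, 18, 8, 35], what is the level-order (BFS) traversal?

Tree insertion order: [4, 21, 47, 24, 18, 8, 35]
Tree (level-order array): [4, None, 21, 18, 47, 8, None, 24, None, None, None, None, 35]
BFS from the root, enqueuing left then right child of each popped node:
  queue [4] -> pop 4, enqueue [21], visited so far: [4]
  queue [21] -> pop 21, enqueue [18, 47], visited so far: [4, 21]
  queue [18, 47] -> pop 18, enqueue [8], visited so far: [4, 21, 18]
  queue [47, 8] -> pop 47, enqueue [24], visited so far: [4, 21, 18, 47]
  queue [8, 24] -> pop 8, enqueue [none], visited so far: [4, 21, 18, 47, 8]
  queue [24] -> pop 24, enqueue [35], visited so far: [4, 21, 18, 47, 8, 24]
  queue [35] -> pop 35, enqueue [none], visited so far: [4, 21, 18, 47, 8, 24, 35]
Result: [4, 21, 18, 47, 8, 24, 35]


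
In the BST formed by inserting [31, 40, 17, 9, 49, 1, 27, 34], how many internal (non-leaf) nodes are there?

Tree built from: [31, 40, 17, 9, 49, 1, 27, 34]
Tree (level-order array): [31, 17, 40, 9, 27, 34, 49, 1]
Rule: An internal node has at least one child.
Per-node child counts:
  node 31: 2 child(ren)
  node 17: 2 child(ren)
  node 9: 1 child(ren)
  node 1: 0 child(ren)
  node 27: 0 child(ren)
  node 40: 2 child(ren)
  node 34: 0 child(ren)
  node 49: 0 child(ren)
Matching nodes: [31, 17, 9, 40]
Count of internal (non-leaf) nodes: 4


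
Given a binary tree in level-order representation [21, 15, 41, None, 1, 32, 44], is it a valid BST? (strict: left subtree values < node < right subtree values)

Level-order array: [21, 15, 41, None, 1, 32, 44]
Validate using subtree bounds (lo, hi): at each node, require lo < value < hi,
then recurse left with hi=value and right with lo=value.
Preorder trace (stopping at first violation):
  at node 21 with bounds (-inf, +inf): OK
  at node 15 with bounds (-inf, 21): OK
  at node 1 with bounds (15, 21): VIOLATION
Node 1 violates its bound: not (15 < 1 < 21).
Result: Not a valid BST


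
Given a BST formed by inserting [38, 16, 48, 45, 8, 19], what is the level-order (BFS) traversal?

Tree insertion order: [38, 16, 48, 45, 8, 19]
Tree (level-order array): [38, 16, 48, 8, 19, 45]
BFS from the root, enqueuing left then right child of each popped node:
  queue [38] -> pop 38, enqueue [16, 48], visited so far: [38]
  queue [16, 48] -> pop 16, enqueue [8, 19], visited so far: [38, 16]
  queue [48, 8, 19] -> pop 48, enqueue [45], visited so far: [38, 16, 48]
  queue [8, 19, 45] -> pop 8, enqueue [none], visited so far: [38, 16, 48, 8]
  queue [19, 45] -> pop 19, enqueue [none], visited so far: [38, 16, 48, 8, 19]
  queue [45] -> pop 45, enqueue [none], visited so far: [38, 16, 48, 8, 19, 45]
Result: [38, 16, 48, 8, 19, 45]


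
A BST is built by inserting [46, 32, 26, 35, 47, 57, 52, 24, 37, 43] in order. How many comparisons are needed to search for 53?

Search path for 53: 46 -> 47 -> 57 -> 52
Found: False
Comparisons: 4


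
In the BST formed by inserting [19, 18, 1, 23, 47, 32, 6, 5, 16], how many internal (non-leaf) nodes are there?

Tree built from: [19, 18, 1, 23, 47, 32, 6, 5, 16]
Tree (level-order array): [19, 18, 23, 1, None, None, 47, None, 6, 32, None, 5, 16]
Rule: An internal node has at least one child.
Per-node child counts:
  node 19: 2 child(ren)
  node 18: 1 child(ren)
  node 1: 1 child(ren)
  node 6: 2 child(ren)
  node 5: 0 child(ren)
  node 16: 0 child(ren)
  node 23: 1 child(ren)
  node 47: 1 child(ren)
  node 32: 0 child(ren)
Matching nodes: [19, 18, 1, 6, 23, 47]
Count of internal (non-leaf) nodes: 6


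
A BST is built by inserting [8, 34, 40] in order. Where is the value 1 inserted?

Starting tree (level order): [8, None, 34, None, 40]
Insertion path: 8
Result: insert 1 as left child of 8
Final tree (level order): [8, 1, 34, None, None, None, 40]


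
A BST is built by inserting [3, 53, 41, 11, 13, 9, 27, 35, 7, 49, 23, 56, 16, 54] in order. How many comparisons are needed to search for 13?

Search path for 13: 3 -> 53 -> 41 -> 11 -> 13
Found: True
Comparisons: 5


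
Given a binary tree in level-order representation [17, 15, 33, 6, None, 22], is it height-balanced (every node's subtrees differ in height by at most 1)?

Tree (level-order array): [17, 15, 33, 6, None, 22]
Definition: a tree is height-balanced if, at every node, |h(left) - h(right)| <= 1 (empty subtree has height -1).
Bottom-up per-node check:
  node 6: h_left=-1, h_right=-1, diff=0 [OK], height=0
  node 15: h_left=0, h_right=-1, diff=1 [OK], height=1
  node 22: h_left=-1, h_right=-1, diff=0 [OK], height=0
  node 33: h_left=0, h_right=-1, diff=1 [OK], height=1
  node 17: h_left=1, h_right=1, diff=0 [OK], height=2
All nodes satisfy the balance condition.
Result: Balanced


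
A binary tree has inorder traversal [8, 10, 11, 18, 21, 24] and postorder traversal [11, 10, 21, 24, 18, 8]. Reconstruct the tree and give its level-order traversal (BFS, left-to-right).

Inorder:   [8, 10, 11, 18, 21, 24]
Postorder: [11, 10, 21, 24, 18, 8]
Algorithm: postorder visits root last, so walk postorder right-to-left;
each value is the root of the current inorder slice — split it at that
value, recurse on the right subtree first, then the left.
Recursive splits:
  root=8; inorder splits into left=[], right=[10, 11, 18, 21, 24]
  root=18; inorder splits into left=[10, 11], right=[21, 24]
  root=24; inorder splits into left=[21], right=[]
  root=21; inorder splits into left=[], right=[]
  root=10; inorder splits into left=[], right=[11]
  root=11; inorder splits into left=[], right=[]
Reconstructed level-order: [8, 18, 10, 24, 11, 21]


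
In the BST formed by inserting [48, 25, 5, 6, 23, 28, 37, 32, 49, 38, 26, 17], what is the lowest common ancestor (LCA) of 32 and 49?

Tree insertion order: [48, 25, 5, 6, 23, 28, 37, 32, 49, 38, 26, 17]
Tree (level-order array): [48, 25, 49, 5, 28, None, None, None, 6, 26, 37, None, 23, None, None, 32, 38, 17]
In a BST, the LCA of p=32, q=49 is the first node v on the
root-to-leaf path with p <= v <= q (go left if both < v, right if both > v).
Walk from root:
  at 48: 32 <= 48 <= 49, this is the LCA
LCA = 48


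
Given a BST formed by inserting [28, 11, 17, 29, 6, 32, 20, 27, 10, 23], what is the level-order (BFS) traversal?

Tree insertion order: [28, 11, 17, 29, 6, 32, 20, 27, 10, 23]
Tree (level-order array): [28, 11, 29, 6, 17, None, 32, None, 10, None, 20, None, None, None, None, None, 27, 23]
BFS from the root, enqueuing left then right child of each popped node:
  queue [28] -> pop 28, enqueue [11, 29], visited so far: [28]
  queue [11, 29] -> pop 11, enqueue [6, 17], visited so far: [28, 11]
  queue [29, 6, 17] -> pop 29, enqueue [32], visited so far: [28, 11, 29]
  queue [6, 17, 32] -> pop 6, enqueue [10], visited so far: [28, 11, 29, 6]
  queue [17, 32, 10] -> pop 17, enqueue [20], visited so far: [28, 11, 29, 6, 17]
  queue [32, 10, 20] -> pop 32, enqueue [none], visited so far: [28, 11, 29, 6, 17, 32]
  queue [10, 20] -> pop 10, enqueue [none], visited so far: [28, 11, 29, 6, 17, 32, 10]
  queue [20] -> pop 20, enqueue [27], visited so far: [28, 11, 29, 6, 17, 32, 10, 20]
  queue [27] -> pop 27, enqueue [23], visited so far: [28, 11, 29, 6, 17, 32, 10, 20, 27]
  queue [23] -> pop 23, enqueue [none], visited so far: [28, 11, 29, 6, 17, 32, 10, 20, 27, 23]
Result: [28, 11, 29, 6, 17, 32, 10, 20, 27, 23]


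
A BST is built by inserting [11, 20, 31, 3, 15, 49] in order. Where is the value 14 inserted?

Starting tree (level order): [11, 3, 20, None, None, 15, 31, None, None, None, 49]
Insertion path: 11 -> 20 -> 15
Result: insert 14 as left child of 15
Final tree (level order): [11, 3, 20, None, None, 15, 31, 14, None, None, 49]


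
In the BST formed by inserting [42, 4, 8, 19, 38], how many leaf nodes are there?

Tree built from: [42, 4, 8, 19, 38]
Tree (level-order array): [42, 4, None, None, 8, None, 19, None, 38]
Rule: A leaf has 0 children.
Per-node child counts:
  node 42: 1 child(ren)
  node 4: 1 child(ren)
  node 8: 1 child(ren)
  node 19: 1 child(ren)
  node 38: 0 child(ren)
Matching nodes: [38]
Count of leaf nodes: 1


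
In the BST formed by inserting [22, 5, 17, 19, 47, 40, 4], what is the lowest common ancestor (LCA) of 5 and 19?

Tree insertion order: [22, 5, 17, 19, 47, 40, 4]
Tree (level-order array): [22, 5, 47, 4, 17, 40, None, None, None, None, 19]
In a BST, the LCA of p=5, q=19 is the first node v on the
root-to-leaf path with p <= v <= q (go left if both < v, right if both > v).
Walk from root:
  at 22: both 5 and 19 < 22, go left
  at 5: 5 <= 5 <= 19, this is the LCA
LCA = 5


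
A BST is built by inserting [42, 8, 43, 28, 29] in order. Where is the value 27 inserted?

Starting tree (level order): [42, 8, 43, None, 28, None, None, None, 29]
Insertion path: 42 -> 8 -> 28
Result: insert 27 as left child of 28
Final tree (level order): [42, 8, 43, None, 28, None, None, 27, 29]


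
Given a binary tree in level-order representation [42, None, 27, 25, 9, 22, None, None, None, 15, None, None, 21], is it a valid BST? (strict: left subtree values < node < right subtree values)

Level-order array: [42, None, 27, 25, 9, 22, None, None, None, 15, None, None, 21]
Validate using subtree bounds (lo, hi): at each node, require lo < value < hi,
then recurse left with hi=value and right with lo=value.
Preorder trace (stopping at first violation):
  at node 42 with bounds (-inf, +inf): OK
  at node 27 with bounds (42, +inf): VIOLATION
Node 27 violates its bound: not (42 < 27 < +inf).
Result: Not a valid BST


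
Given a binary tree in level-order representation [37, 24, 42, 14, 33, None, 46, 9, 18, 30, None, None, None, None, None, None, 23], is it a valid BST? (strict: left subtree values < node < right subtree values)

Level-order array: [37, 24, 42, 14, 33, None, 46, 9, 18, 30, None, None, None, None, None, None, 23]
Validate using subtree bounds (lo, hi): at each node, require lo < value < hi,
then recurse left with hi=value and right with lo=value.
Preorder trace (stopping at first violation):
  at node 37 with bounds (-inf, +inf): OK
  at node 24 with bounds (-inf, 37): OK
  at node 14 with bounds (-inf, 24): OK
  at node 9 with bounds (-inf, 14): OK
  at node 18 with bounds (14, 24): OK
  at node 23 with bounds (18, 24): OK
  at node 33 with bounds (24, 37): OK
  at node 30 with bounds (24, 33): OK
  at node 42 with bounds (37, +inf): OK
  at node 46 with bounds (42, +inf): OK
No violation found at any node.
Result: Valid BST


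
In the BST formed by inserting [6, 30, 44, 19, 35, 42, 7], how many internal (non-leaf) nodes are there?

Tree built from: [6, 30, 44, 19, 35, 42, 7]
Tree (level-order array): [6, None, 30, 19, 44, 7, None, 35, None, None, None, None, 42]
Rule: An internal node has at least one child.
Per-node child counts:
  node 6: 1 child(ren)
  node 30: 2 child(ren)
  node 19: 1 child(ren)
  node 7: 0 child(ren)
  node 44: 1 child(ren)
  node 35: 1 child(ren)
  node 42: 0 child(ren)
Matching nodes: [6, 30, 19, 44, 35]
Count of internal (non-leaf) nodes: 5


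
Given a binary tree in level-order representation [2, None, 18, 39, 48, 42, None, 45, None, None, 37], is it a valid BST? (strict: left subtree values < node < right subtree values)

Level-order array: [2, None, 18, 39, 48, 42, None, 45, None, None, 37]
Validate using subtree bounds (lo, hi): at each node, require lo < value < hi,
then recurse left with hi=value and right with lo=value.
Preorder trace (stopping at first violation):
  at node 2 with bounds (-inf, +inf): OK
  at node 18 with bounds (2, +inf): OK
  at node 39 with bounds (2, 18): VIOLATION
Node 39 violates its bound: not (2 < 39 < 18).
Result: Not a valid BST


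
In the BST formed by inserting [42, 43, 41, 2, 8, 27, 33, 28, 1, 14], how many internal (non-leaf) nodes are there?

Tree built from: [42, 43, 41, 2, 8, 27, 33, 28, 1, 14]
Tree (level-order array): [42, 41, 43, 2, None, None, None, 1, 8, None, None, None, 27, 14, 33, None, None, 28]
Rule: An internal node has at least one child.
Per-node child counts:
  node 42: 2 child(ren)
  node 41: 1 child(ren)
  node 2: 2 child(ren)
  node 1: 0 child(ren)
  node 8: 1 child(ren)
  node 27: 2 child(ren)
  node 14: 0 child(ren)
  node 33: 1 child(ren)
  node 28: 0 child(ren)
  node 43: 0 child(ren)
Matching nodes: [42, 41, 2, 8, 27, 33]
Count of internal (non-leaf) nodes: 6


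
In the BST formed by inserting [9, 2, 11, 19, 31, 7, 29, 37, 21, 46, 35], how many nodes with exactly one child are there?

Tree built from: [9, 2, 11, 19, 31, 7, 29, 37, 21, 46, 35]
Tree (level-order array): [9, 2, 11, None, 7, None, 19, None, None, None, 31, 29, 37, 21, None, 35, 46]
Rule: These are nodes with exactly 1 non-null child.
Per-node child counts:
  node 9: 2 child(ren)
  node 2: 1 child(ren)
  node 7: 0 child(ren)
  node 11: 1 child(ren)
  node 19: 1 child(ren)
  node 31: 2 child(ren)
  node 29: 1 child(ren)
  node 21: 0 child(ren)
  node 37: 2 child(ren)
  node 35: 0 child(ren)
  node 46: 0 child(ren)
Matching nodes: [2, 11, 19, 29]
Count of nodes with exactly one child: 4


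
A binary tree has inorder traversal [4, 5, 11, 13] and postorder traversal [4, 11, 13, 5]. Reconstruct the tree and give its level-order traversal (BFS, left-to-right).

Inorder:   [4, 5, 11, 13]
Postorder: [4, 11, 13, 5]
Algorithm: postorder visits root last, so walk postorder right-to-left;
each value is the root of the current inorder slice — split it at that
value, recurse on the right subtree first, then the left.
Recursive splits:
  root=5; inorder splits into left=[4], right=[11, 13]
  root=13; inorder splits into left=[11], right=[]
  root=11; inorder splits into left=[], right=[]
  root=4; inorder splits into left=[], right=[]
Reconstructed level-order: [5, 4, 13, 11]


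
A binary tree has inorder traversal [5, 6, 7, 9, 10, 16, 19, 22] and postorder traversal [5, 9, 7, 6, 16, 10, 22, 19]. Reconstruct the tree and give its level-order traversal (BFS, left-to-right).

Inorder:   [5, 6, 7, 9, 10, 16, 19, 22]
Postorder: [5, 9, 7, 6, 16, 10, 22, 19]
Algorithm: postorder visits root last, so walk postorder right-to-left;
each value is the root of the current inorder slice — split it at that
value, recurse on the right subtree first, then the left.
Recursive splits:
  root=19; inorder splits into left=[5, 6, 7, 9, 10, 16], right=[22]
  root=22; inorder splits into left=[], right=[]
  root=10; inorder splits into left=[5, 6, 7, 9], right=[16]
  root=16; inorder splits into left=[], right=[]
  root=6; inorder splits into left=[5], right=[7, 9]
  root=7; inorder splits into left=[], right=[9]
  root=9; inorder splits into left=[], right=[]
  root=5; inorder splits into left=[], right=[]
Reconstructed level-order: [19, 10, 22, 6, 16, 5, 7, 9]


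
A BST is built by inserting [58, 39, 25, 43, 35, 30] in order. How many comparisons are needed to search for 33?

Search path for 33: 58 -> 39 -> 25 -> 35 -> 30
Found: False
Comparisons: 5


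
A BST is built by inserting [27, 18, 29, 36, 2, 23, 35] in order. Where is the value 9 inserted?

Starting tree (level order): [27, 18, 29, 2, 23, None, 36, None, None, None, None, 35]
Insertion path: 27 -> 18 -> 2
Result: insert 9 as right child of 2
Final tree (level order): [27, 18, 29, 2, 23, None, 36, None, 9, None, None, 35]


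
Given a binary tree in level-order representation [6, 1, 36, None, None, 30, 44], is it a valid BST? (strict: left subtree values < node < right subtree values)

Level-order array: [6, 1, 36, None, None, 30, 44]
Validate using subtree bounds (lo, hi): at each node, require lo < value < hi,
then recurse left with hi=value and right with lo=value.
Preorder trace (stopping at first violation):
  at node 6 with bounds (-inf, +inf): OK
  at node 1 with bounds (-inf, 6): OK
  at node 36 with bounds (6, +inf): OK
  at node 30 with bounds (6, 36): OK
  at node 44 with bounds (36, +inf): OK
No violation found at any node.
Result: Valid BST


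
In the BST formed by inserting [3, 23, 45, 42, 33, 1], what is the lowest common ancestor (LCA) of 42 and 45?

Tree insertion order: [3, 23, 45, 42, 33, 1]
Tree (level-order array): [3, 1, 23, None, None, None, 45, 42, None, 33]
In a BST, the LCA of p=42, q=45 is the first node v on the
root-to-leaf path with p <= v <= q (go left if both < v, right if both > v).
Walk from root:
  at 3: both 42 and 45 > 3, go right
  at 23: both 42 and 45 > 23, go right
  at 45: 42 <= 45 <= 45, this is the LCA
LCA = 45


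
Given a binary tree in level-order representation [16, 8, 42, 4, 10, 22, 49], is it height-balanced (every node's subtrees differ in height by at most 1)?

Tree (level-order array): [16, 8, 42, 4, 10, 22, 49]
Definition: a tree is height-balanced if, at every node, |h(left) - h(right)| <= 1 (empty subtree has height -1).
Bottom-up per-node check:
  node 4: h_left=-1, h_right=-1, diff=0 [OK], height=0
  node 10: h_left=-1, h_right=-1, diff=0 [OK], height=0
  node 8: h_left=0, h_right=0, diff=0 [OK], height=1
  node 22: h_left=-1, h_right=-1, diff=0 [OK], height=0
  node 49: h_left=-1, h_right=-1, diff=0 [OK], height=0
  node 42: h_left=0, h_right=0, diff=0 [OK], height=1
  node 16: h_left=1, h_right=1, diff=0 [OK], height=2
All nodes satisfy the balance condition.
Result: Balanced


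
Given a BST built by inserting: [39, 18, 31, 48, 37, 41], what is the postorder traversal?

Tree insertion order: [39, 18, 31, 48, 37, 41]
Tree (level-order array): [39, 18, 48, None, 31, 41, None, None, 37]
Postorder traversal: [37, 31, 18, 41, 48, 39]


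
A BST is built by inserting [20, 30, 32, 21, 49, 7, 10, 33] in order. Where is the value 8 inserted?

Starting tree (level order): [20, 7, 30, None, 10, 21, 32, None, None, None, None, None, 49, 33]
Insertion path: 20 -> 7 -> 10
Result: insert 8 as left child of 10
Final tree (level order): [20, 7, 30, None, 10, 21, 32, 8, None, None, None, None, 49, None, None, 33]


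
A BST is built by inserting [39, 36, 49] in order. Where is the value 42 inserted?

Starting tree (level order): [39, 36, 49]
Insertion path: 39 -> 49
Result: insert 42 as left child of 49
Final tree (level order): [39, 36, 49, None, None, 42]


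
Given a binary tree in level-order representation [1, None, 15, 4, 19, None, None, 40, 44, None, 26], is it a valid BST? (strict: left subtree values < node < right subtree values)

Level-order array: [1, None, 15, 4, 19, None, None, 40, 44, None, 26]
Validate using subtree bounds (lo, hi): at each node, require lo < value < hi,
then recurse left with hi=value and right with lo=value.
Preorder trace (stopping at first violation):
  at node 1 with bounds (-inf, +inf): OK
  at node 15 with bounds (1, +inf): OK
  at node 4 with bounds (1, 15): OK
  at node 19 with bounds (15, +inf): OK
  at node 40 with bounds (15, 19): VIOLATION
Node 40 violates its bound: not (15 < 40 < 19).
Result: Not a valid BST


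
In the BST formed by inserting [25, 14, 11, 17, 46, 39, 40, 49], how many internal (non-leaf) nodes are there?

Tree built from: [25, 14, 11, 17, 46, 39, 40, 49]
Tree (level-order array): [25, 14, 46, 11, 17, 39, 49, None, None, None, None, None, 40]
Rule: An internal node has at least one child.
Per-node child counts:
  node 25: 2 child(ren)
  node 14: 2 child(ren)
  node 11: 0 child(ren)
  node 17: 0 child(ren)
  node 46: 2 child(ren)
  node 39: 1 child(ren)
  node 40: 0 child(ren)
  node 49: 0 child(ren)
Matching nodes: [25, 14, 46, 39]
Count of internal (non-leaf) nodes: 4


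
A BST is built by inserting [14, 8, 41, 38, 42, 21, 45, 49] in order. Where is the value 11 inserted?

Starting tree (level order): [14, 8, 41, None, None, 38, 42, 21, None, None, 45, None, None, None, 49]
Insertion path: 14 -> 8
Result: insert 11 as right child of 8
Final tree (level order): [14, 8, 41, None, 11, 38, 42, None, None, 21, None, None, 45, None, None, None, 49]


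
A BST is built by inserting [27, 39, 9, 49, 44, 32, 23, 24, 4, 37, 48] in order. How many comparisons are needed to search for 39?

Search path for 39: 27 -> 39
Found: True
Comparisons: 2


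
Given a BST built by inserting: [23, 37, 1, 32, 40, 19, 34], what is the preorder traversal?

Tree insertion order: [23, 37, 1, 32, 40, 19, 34]
Tree (level-order array): [23, 1, 37, None, 19, 32, 40, None, None, None, 34]
Preorder traversal: [23, 1, 19, 37, 32, 34, 40]


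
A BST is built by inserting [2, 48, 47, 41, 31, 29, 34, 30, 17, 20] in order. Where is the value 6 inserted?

Starting tree (level order): [2, None, 48, 47, None, 41, None, 31, None, 29, 34, 17, 30, None, None, None, 20]
Insertion path: 2 -> 48 -> 47 -> 41 -> 31 -> 29 -> 17
Result: insert 6 as left child of 17
Final tree (level order): [2, None, 48, 47, None, 41, None, 31, None, 29, 34, 17, 30, None, None, 6, 20]


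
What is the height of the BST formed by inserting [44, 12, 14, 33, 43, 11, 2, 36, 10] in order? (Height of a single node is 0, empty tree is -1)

Insertion order: [44, 12, 14, 33, 43, 11, 2, 36, 10]
Tree (level-order array): [44, 12, None, 11, 14, 2, None, None, 33, None, 10, None, 43, None, None, 36]
Compute height bottom-up (empty subtree = -1):
  height(10) = 1 + max(-1, -1) = 0
  height(2) = 1 + max(-1, 0) = 1
  height(11) = 1 + max(1, -1) = 2
  height(36) = 1 + max(-1, -1) = 0
  height(43) = 1 + max(0, -1) = 1
  height(33) = 1 + max(-1, 1) = 2
  height(14) = 1 + max(-1, 2) = 3
  height(12) = 1 + max(2, 3) = 4
  height(44) = 1 + max(4, -1) = 5
Height = 5


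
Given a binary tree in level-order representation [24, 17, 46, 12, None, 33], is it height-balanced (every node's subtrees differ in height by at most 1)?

Tree (level-order array): [24, 17, 46, 12, None, 33]
Definition: a tree is height-balanced if, at every node, |h(left) - h(right)| <= 1 (empty subtree has height -1).
Bottom-up per-node check:
  node 12: h_left=-1, h_right=-1, diff=0 [OK], height=0
  node 17: h_left=0, h_right=-1, diff=1 [OK], height=1
  node 33: h_left=-1, h_right=-1, diff=0 [OK], height=0
  node 46: h_left=0, h_right=-1, diff=1 [OK], height=1
  node 24: h_left=1, h_right=1, diff=0 [OK], height=2
All nodes satisfy the balance condition.
Result: Balanced


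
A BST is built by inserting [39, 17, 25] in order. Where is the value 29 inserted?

Starting tree (level order): [39, 17, None, None, 25]
Insertion path: 39 -> 17 -> 25
Result: insert 29 as right child of 25
Final tree (level order): [39, 17, None, None, 25, None, 29]


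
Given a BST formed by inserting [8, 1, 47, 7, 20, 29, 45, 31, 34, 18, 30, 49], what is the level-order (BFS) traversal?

Tree insertion order: [8, 1, 47, 7, 20, 29, 45, 31, 34, 18, 30, 49]
Tree (level-order array): [8, 1, 47, None, 7, 20, 49, None, None, 18, 29, None, None, None, None, None, 45, 31, None, 30, 34]
BFS from the root, enqueuing left then right child of each popped node:
  queue [8] -> pop 8, enqueue [1, 47], visited so far: [8]
  queue [1, 47] -> pop 1, enqueue [7], visited so far: [8, 1]
  queue [47, 7] -> pop 47, enqueue [20, 49], visited so far: [8, 1, 47]
  queue [7, 20, 49] -> pop 7, enqueue [none], visited so far: [8, 1, 47, 7]
  queue [20, 49] -> pop 20, enqueue [18, 29], visited so far: [8, 1, 47, 7, 20]
  queue [49, 18, 29] -> pop 49, enqueue [none], visited so far: [8, 1, 47, 7, 20, 49]
  queue [18, 29] -> pop 18, enqueue [none], visited so far: [8, 1, 47, 7, 20, 49, 18]
  queue [29] -> pop 29, enqueue [45], visited so far: [8, 1, 47, 7, 20, 49, 18, 29]
  queue [45] -> pop 45, enqueue [31], visited so far: [8, 1, 47, 7, 20, 49, 18, 29, 45]
  queue [31] -> pop 31, enqueue [30, 34], visited so far: [8, 1, 47, 7, 20, 49, 18, 29, 45, 31]
  queue [30, 34] -> pop 30, enqueue [none], visited so far: [8, 1, 47, 7, 20, 49, 18, 29, 45, 31, 30]
  queue [34] -> pop 34, enqueue [none], visited so far: [8, 1, 47, 7, 20, 49, 18, 29, 45, 31, 30, 34]
Result: [8, 1, 47, 7, 20, 49, 18, 29, 45, 31, 30, 34]


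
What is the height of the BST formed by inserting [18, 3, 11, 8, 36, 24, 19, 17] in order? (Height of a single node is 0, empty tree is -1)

Insertion order: [18, 3, 11, 8, 36, 24, 19, 17]
Tree (level-order array): [18, 3, 36, None, 11, 24, None, 8, 17, 19]
Compute height bottom-up (empty subtree = -1):
  height(8) = 1 + max(-1, -1) = 0
  height(17) = 1 + max(-1, -1) = 0
  height(11) = 1 + max(0, 0) = 1
  height(3) = 1 + max(-1, 1) = 2
  height(19) = 1 + max(-1, -1) = 0
  height(24) = 1 + max(0, -1) = 1
  height(36) = 1 + max(1, -1) = 2
  height(18) = 1 + max(2, 2) = 3
Height = 3


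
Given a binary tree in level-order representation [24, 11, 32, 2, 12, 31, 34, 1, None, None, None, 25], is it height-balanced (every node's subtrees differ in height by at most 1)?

Tree (level-order array): [24, 11, 32, 2, 12, 31, 34, 1, None, None, None, 25]
Definition: a tree is height-balanced if, at every node, |h(left) - h(right)| <= 1 (empty subtree has height -1).
Bottom-up per-node check:
  node 1: h_left=-1, h_right=-1, diff=0 [OK], height=0
  node 2: h_left=0, h_right=-1, diff=1 [OK], height=1
  node 12: h_left=-1, h_right=-1, diff=0 [OK], height=0
  node 11: h_left=1, h_right=0, diff=1 [OK], height=2
  node 25: h_left=-1, h_right=-1, diff=0 [OK], height=0
  node 31: h_left=0, h_right=-1, diff=1 [OK], height=1
  node 34: h_left=-1, h_right=-1, diff=0 [OK], height=0
  node 32: h_left=1, h_right=0, diff=1 [OK], height=2
  node 24: h_left=2, h_right=2, diff=0 [OK], height=3
All nodes satisfy the balance condition.
Result: Balanced


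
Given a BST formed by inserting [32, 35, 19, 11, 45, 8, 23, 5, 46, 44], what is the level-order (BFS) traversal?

Tree insertion order: [32, 35, 19, 11, 45, 8, 23, 5, 46, 44]
Tree (level-order array): [32, 19, 35, 11, 23, None, 45, 8, None, None, None, 44, 46, 5]
BFS from the root, enqueuing left then right child of each popped node:
  queue [32] -> pop 32, enqueue [19, 35], visited so far: [32]
  queue [19, 35] -> pop 19, enqueue [11, 23], visited so far: [32, 19]
  queue [35, 11, 23] -> pop 35, enqueue [45], visited so far: [32, 19, 35]
  queue [11, 23, 45] -> pop 11, enqueue [8], visited so far: [32, 19, 35, 11]
  queue [23, 45, 8] -> pop 23, enqueue [none], visited so far: [32, 19, 35, 11, 23]
  queue [45, 8] -> pop 45, enqueue [44, 46], visited so far: [32, 19, 35, 11, 23, 45]
  queue [8, 44, 46] -> pop 8, enqueue [5], visited so far: [32, 19, 35, 11, 23, 45, 8]
  queue [44, 46, 5] -> pop 44, enqueue [none], visited so far: [32, 19, 35, 11, 23, 45, 8, 44]
  queue [46, 5] -> pop 46, enqueue [none], visited so far: [32, 19, 35, 11, 23, 45, 8, 44, 46]
  queue [5] -> pop 5, enqueue [none], visited so far: [32, 19, 35, 11, 23, 45, 8, 44, 46, 5]
Result: [32, 19, 35, 11, 23, 45, 8, 44, 46, 5]


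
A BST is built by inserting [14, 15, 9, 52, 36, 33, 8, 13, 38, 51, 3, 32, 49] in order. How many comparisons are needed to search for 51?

Search path for 51: 14 -> 15 -> 52 -> 36 -> 38 -> 51
Found: True
Comparisons: 6


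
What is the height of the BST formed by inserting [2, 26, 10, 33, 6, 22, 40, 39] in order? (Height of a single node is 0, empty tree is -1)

Insertion order: [2, 26, 10, 33, 6, 22, 40, 39]
Tree (level-order array): [2, None, 26, 10, 33, 6, 22, None, 40, None, None, None, None, 39]
Compute height bottom-up (empty subtree = -1):
  height(6) = 1 + max(-1, -1) = 0
  height(22) = 1 + max(-1, -1) = 0
  height(10) = 1 + max(0, 0) = 1
  height(39) = 1 + max(-1, -1) = 0
  height(40) = 1 + max(0, -1) = 1
  height(33) = 1 + max(-1, 1) = 2
  height(26) = 1 + max(1, 2) = 3
  height(2) = 1 + max(-1, 3) = 4
Height = 4


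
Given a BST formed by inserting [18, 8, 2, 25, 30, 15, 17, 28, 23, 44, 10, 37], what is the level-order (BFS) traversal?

Tree insertion order: [18, 8, 2, 25, 30, 15, 17, 28, 23, 44, 10, 37]
Tree (level-order array): [18, 8, 25, 2, 15, 23, 30, None, None, 10, 17, None, None, 28, 44, None, None, None, None, None, None, 37]
BFS from the root, enqueuing left then right child of each popped node:
  queue [18] -> pop 18, enqueue [8, 25], visited so far: [18]
  queue [8, 25] -> pop 8, enqueue [2, 15], visited so far: [18, 8]
  queue [25, 2, 15] -> pop 25, enqueue [23, 30], visited so far: [18, 8, 25]
  queue [2, 15, 23, 30] -> pop 2, enqueue [none], visited so far: [18, 8, 25, 2]
  queue [15, 23, 30] -> pop 15, enqueue [10, 17], visited so far: [18, 8, 25, 2, 15]
  queue [23, 30, 10, 17] -> pop 23, enqueue [none], visited so far: [18, 8, 25, 2, 15, 23]
  queue [30, 10, 17] -> pop 30, enqueue [28, 44], visited so far: [18, 8, 25, 2, 15, 23, 30]
  queue [10, 17, 28, 44] -> pop 10, enqueue [none], visited so far: [18, 8, 25, 2, 15, 23, 30, 10]
  queue [17, 28, 44] -> pop 17, enqueue [none], visited so far: [18, 8, 25, 2, 15, 23, 30, 10, 17]
  queue [28, 44] -> pop 28, enqueue [none], visited so far: [18, 8, 25, 2, 15, 23, 30, 10, 17, 28]
  queue [44] -> pop 44, enqueue [37], visited so far: [18, 8, 25, 2, 15, 23, 30, 10, 17, 28, 44]
  queue [37] -> pop 37, enqueue [none], visited so far: [18, 8, 25, 2, 15, 23, 30, 10, 17, 28, 44, 37]
Result: [18, 8, 25, 2, 15, 23, 30, 10, 17, 28, 44, 37]


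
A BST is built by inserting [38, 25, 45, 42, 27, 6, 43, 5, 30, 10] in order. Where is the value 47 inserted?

Starting tree (level order): [38, 25, 45, 6, 27, 42, None, 5, 10, None, 30, None, 43]
Insertion path: 38 -> 45
Result: insert 47 as right child of 45
Final tree (level order): [38, 25, 45, 6, 27, 42, 47, 5, 10, None, 30, None, 43]


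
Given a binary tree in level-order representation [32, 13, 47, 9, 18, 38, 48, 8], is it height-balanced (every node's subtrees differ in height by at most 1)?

Tree (level-order array): [32, 13, 47, 9, 18, 38, 48, 8]
Definition: a tree is height-balanced if, at every node, |h(left) - h(right)| <= 1 (empty subtree has height -1).
Bottom-up per-node check:
  node 8: h_left=-1, h_right=-1, diff=0 [OK], height=0
  node 9: h_left=0, h_right=-1, diff=1 [OK], height=1
  node 18: h_left=-1, h_right=-1, diff=0 [OK], height=0
  node 13: h_left=1, h_right=0, diff=1 [OK], height=2
  node 38: h_left=-1, h_right=-1, diff=0 [OK], height=0
  node 48: h_left=-1, h_right=-1, diff=0 [OK], height=0
  node 47: h_left=0, h_right=0, diff=0 [OK], height=1
  node 32: h_left=2, h_right=1, diff=1 [OK], height=3
All nodes satisfy the balance condition.
Result: Balanced


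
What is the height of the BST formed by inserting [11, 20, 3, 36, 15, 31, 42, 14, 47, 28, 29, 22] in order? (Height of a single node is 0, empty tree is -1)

Insertion order: [11, 20, 3, 36, 15, 31, 42, 14, 47, 28, 29, 22]
Tree (level-order array): [11, 3, 20, None, None, 15, 36, 14, None, 31, 42, None, None, 28, None, None, 47, 22, 29]
Compute height bottom-up (empty subtree = -1):
  height(3) = 1 + max(-1, -1) = 0
  height(14) = 1 + max(-1, -1) = 0
  height(15) = 1 + max(0, -1) = 1
  height(22) = 1 + max(-1, -1) = 0
  height(29) = 1 + max(-1, -1) = 0
  height(28) = 1 + max(0, 0) = 1
  height(31) = 1 + max(1, -1) = 2
  height(47) = 1 + max(-1, -1) = 0
  height(42) = 1 + max(-1, 0) = 1
  height(36) = 1 + max(2, 1) = 3
  height(20) = 1 + max(1, 3) = 4
  height(11) = 1 + max(0, 4) = 5
Height = 5


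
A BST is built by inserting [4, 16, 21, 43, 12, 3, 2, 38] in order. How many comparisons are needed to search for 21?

Search path for 21: 4 -> 16 -> 21
Found: True
Comparisons: 3


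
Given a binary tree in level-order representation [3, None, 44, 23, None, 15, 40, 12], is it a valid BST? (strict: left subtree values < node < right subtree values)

Level-order array: [3, None, 44, 23, None, 15, 40, 12]
Validate using subtree bounds (lo, hi): at each node, require lo < value < hi,
then recurse left with hi=value and right with lo=value.
Preorder trace (stopping at first violation):
  at node 3 with bounds (-inf, +inf): OK
  at node 44 with bounds (3, +inf): OK
  at node 23 with bounds (3, 44): OK
  at node 15 with bounds (3, 23): OK
  at node 12 with bounds (3, 15): OK
  at node 40 with bounds (23, 44): OK
No violation found at any node.
Result: Valid BST


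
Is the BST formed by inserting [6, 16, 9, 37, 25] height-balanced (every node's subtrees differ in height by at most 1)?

Tree (level-order array): [6, None, 16, 9, 37, None, None, 25]
Definition: a tree is height-balanced if, at every node, |h(left) - h(right)| <= 1 (empty subtree has height -1).
Bottom-up per-node check:
  node 9: h_left=-1, h_right=-1, diff=0 [OK], height=0
  node 25: h_left=-1, h_right=-1, diff=0 [OK], height=0
  node 37: h_left=0, h_right=-1, diff=1 [OK], height=1
  node 16: h_left=0, h_right=1, diff=1 [OK], height=2
  node 6: h_left=-1, h_right=2, diff=3 [FAIL (|-1-2|=3 > 1)], height=3
Node 6 violates the condition: |-1 - 2| = 3 > 1.
Result: Not balanced


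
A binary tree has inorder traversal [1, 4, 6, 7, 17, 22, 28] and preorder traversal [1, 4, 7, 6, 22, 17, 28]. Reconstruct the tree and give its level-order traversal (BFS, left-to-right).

Inorder:  [1, 4, 6, 7, 17, 22, 28]
Preorder: [1, 4, 7, 6, 22, 17, 28]
Algorithm: preorder visits root first, so consume preorder in order;
for each root, split the current inorder slice at that value into
left-subtree inorder and right-subtree inorder, then recurse.
Recursive splits:
  root=1; inorder splits into left=[], right=[4, 6, 7, 17, 22, 28]
  root=4; inorder splits into left=[], right=[6, 7, 17, 22, 28]
  root=7; inorder splits into left=[6], right=[17, 22, 28]
  root=6; inorder splits into left=[], right=[]
  root=22; inorder splits into left=[17], right=[28]
  root=17; inorder splits into left=[], right=[]
  root=28; inorder splits into left=[], right=[]
Reconstructed level-order: [1, 4, 7, 6, 22, 17, 28]


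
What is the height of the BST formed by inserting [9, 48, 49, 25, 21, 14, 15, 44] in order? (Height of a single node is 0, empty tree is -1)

Insertion order: [9, 48, 49, 25, 21, 14, 15, 44]
Tree (level-order array): [9, None, 48, 25, 49, 21, 44, None, None, 14, None, None, None, None, 15]
Compute height bottom-up (empty subtree = -1):
  height(15) = 1 + max(-1, -1) = 0
  height(14) = 1 + max(-1, 0) = 1
  height(21) = 1 + max(1, -1) = 2
  height(44) = 1 + max(-1, -1) = 0
  height(25) = 1 + max(2, 0) = 3
  height(49) = 1 + max(-1, -1) = 0
  height(48) = 1 + max(3, 0) = 4
  height(9) = 1 + max(-1, 4) = 5
Height = 5


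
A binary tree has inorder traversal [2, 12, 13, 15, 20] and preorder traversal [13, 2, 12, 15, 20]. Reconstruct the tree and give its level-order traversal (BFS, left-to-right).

Inorder:  [2, 12, 13, 15, 20]
Preorder: [13, 2, 12, 15, 20]
Algorithm: preorder visits root first, so consume preorder in order;
for each root, split the current inorder slice at that value into
left-subtree inorder and right-subtree inorder, then recurse.
Recursive splits:
  root=13; inorder splits into left=[2, 12], right=[15, 20]
  root=2; inorder splits into left=[], right=[12]
  root=12; inorder splits into left=[], right=[]
  root=15; inorder splits into left=[], right=[20]
  root=20; inorder splits into left=[], right=[]
Reconstructed level-order: [13, 2, 15, 12, 20]


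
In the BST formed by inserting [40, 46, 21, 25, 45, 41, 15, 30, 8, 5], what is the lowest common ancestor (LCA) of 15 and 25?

Tree insertion order: [40, 46, 21, 25, 45, 41, 15, 30, 8, 5]
Tree (level-order array): [40, 21, 46, 15, 25, 45, None, 8, None, None, 30, 41, None, 5]
In a BST, the LCA of p=15, q=25 is the first node v on the
root-to-leaf path with p <= v <= q (go left if both < v, right if both > v).
Walk from root:
  at 40: both 15 and 25 < 40, go left
  at 21: 15 <= 21 <= 25, this is the LCA
LCA = 21


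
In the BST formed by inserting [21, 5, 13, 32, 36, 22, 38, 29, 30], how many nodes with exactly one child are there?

Tree built from: [21, 5, 13, 32, 36, 22, 38, 29, 30]
Tree (level-order array): [21, 5, 32, None, 13, 22, 36, None, None, None, 29, None, 38, None, 30]
Rule: These are nodes with exactly 1 non-null child.
Per-node child counts:
  node 21: 2 child(ren)
  node 5: 1 child(ren)
  node 13: 0 child(ren)
  node 32: 2 child(ren)
  node 22: 1 child(ren)
  node 29: 1 child(ren)
  node 30: 0 child(ren)
  node 36: 1 child(ren)
  node 38: 0 child(ren)
Matching nodes: [5, 22, 29, 36]
Count of nodes with exactly one child: 4


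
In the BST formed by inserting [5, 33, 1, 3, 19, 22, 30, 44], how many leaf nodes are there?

Tree built from: [5, 33, 1, 3, 19, 22, 30, 44]
Tree (level-order array): [5, 1, 33, None, 3, 19, 44, None, None, None, 22, None, None, None, 30]
Rule: A leaf has 0 children.
Per-node child counts:
  node 5: 2 child(ren)
  node 1: 1 child(ren)
  node 3: 0 child(ren)
  node 33: 2 child(ren)
  node 19: 1 child(ren)
  node 22: 1 child(ren)
  node 30: 0 child(ren)
  node 44: 0 child(ren)
Matching nodes: [3, 30, 44]
Count of leaf nodes: 3


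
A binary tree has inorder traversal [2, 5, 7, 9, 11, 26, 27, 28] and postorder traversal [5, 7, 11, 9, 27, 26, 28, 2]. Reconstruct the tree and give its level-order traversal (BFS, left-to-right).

Inorder:   [2, 5, 7, 9, 11, 26, 27, 28]
Postorder: [5, 7, 11, 9, 27, 26, 28, 2]
Algorithm: postorder visits root last, so walk postorder right-to-left;
each value is the root of the current inorder slice — split it at that
value, recurse on the right subtree first, then the left.
Recursive splits:
  root=2; inorder splits into left=[], right=[5, 7, 9, 11, 26, 27, 28]
  root=28; inorder splits into left=[5, 7, 9, 11, 26, 27], right=[]
  root=26; inorder splits into left=[5, 7, 9, 11], right=[27]
  root=27; inorder splits into left=[], right=[]
  root=9; inorder splits into left=[5, 7], right=[11]
  root=11; inorder splits into left=[], right=[]
  root=7; inorder splits into left=[5], right=[]
  root=5; inorder splits into left=[], right=[]
Reconstructed level-order: [2, 28, 26, 9, 27, 7, 11, 5]


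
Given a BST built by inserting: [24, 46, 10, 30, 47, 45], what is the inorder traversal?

Tree insertion order: [24, 46, 10, 30, 47, 45]
Tree (level-order array): [24, 10, 46, None, None, 30, 47, None, 45]
Inorder traversal: [10, 24, 30, 45, 46, 47]


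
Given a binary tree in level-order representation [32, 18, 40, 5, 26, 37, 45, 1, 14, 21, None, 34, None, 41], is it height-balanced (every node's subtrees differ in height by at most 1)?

Tree (level-order array): [32, 18, 40, 5, 26, 37, 45, 1, 14, 21, None, 34, None, 41]
Definition: a tree is height-balanced if, at every node, |h(left) - h(right)| <= 1 (empty subtree has height -1).
Bottom-up per-node check:
  node 1: h_left=-1, h_right=-1, diff=0 [OK], height=0
  node 14: h_left=-1, h_right=-1, diff=0 [OK], height=0
  node 5: h_left=0, h_right=0, diff=0 [OK], height=1
  node 21: h_left=-1, h_right=-1, diff=0 [OK], height=0
  node 26: h_left=0, h_right=-1, diff=1 [OK], height=1
  node 18: h_left=1, h_right=1, diff=0 [OK], height=2
  node 34: h_left=-1, h_right=-1, diff=0 [OK], height=0
  node 37: h_left=0, h_right=-1, diff=1 [OK], height=1
  node 41: h_left=-1, h_right=-1, diff=0 [OK], height=0
  node 45: h_left=0, h_right=-1, diff=1 [OK], height=1
  node 40: h_left=1, h_right=1, diff=0 [OK], height=2
  node 32: h_left=2, h_right=2, diff=0 [OK], height=3
All nodes satisfy the balance condition.
Result: Balanced


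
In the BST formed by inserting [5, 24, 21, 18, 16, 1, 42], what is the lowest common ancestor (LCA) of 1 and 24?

Tree insertion order: [5, 24, 21, 18, 16, 1, 42]
Tree (level-order array): [5, 1, 24, None, None, 21, 42, 18, None, None, None, 16]
In a BST, the LCA of p=1, q=24 is the first node v on the
root-to-leaf path with p <= v <= q (go left if both < v, right if both > v).
Walk from root:
  at 5: 1 <= 5 <= 24, this is the LCA
LCA = 5


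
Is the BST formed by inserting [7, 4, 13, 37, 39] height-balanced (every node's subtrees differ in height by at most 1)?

Tree (level-order array): [7, 4, 13, None, None, None, 37, None, 39]
Definition: a tree is height-balanced if, at every node, |h(left) - h(right)| <= 1 (empty subtree has height -1).
Bottom-up per-node check:
  node 4: h_left=-1, h_right=-1, diff=0 [OK], height=0
  node 39: h_left=-1, h_right=-1, diff=0 [OK], height=0
  node 37: h_left=-1, h_right=0, diff=1 [OK], height=1
  node 13: h_left=-1, h_right=1, diff=2 [FAIL (|-1-1|=2 > 1)], height=2
  node 7: h_left=0, h_right=2, diff=2 [FAIL (|0-2|=2 > 1)], height=3
Node 13 violates the condition: |-1 - 1| = 2 > 1.
Result: Not balanced


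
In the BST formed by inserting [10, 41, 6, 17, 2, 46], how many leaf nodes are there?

Tree built from: [10, 41, 6, 17, 2, 46]
Tree (level-order array): [10, 6, 41, 2, None, 17, 46]
Rule: A leaf has 0 children.
Per-node child counts:
  node 10: 2 child(ren)
  node 6: 1 child(ren)
  node 2: 0 child(ren)
  node 41: 2 child(ren)
  node 17: 0 child(ren)
  node 46: 0 child(ren)
Matching nodes: [2, 17, 46]
Count of leaf nodes: 3
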